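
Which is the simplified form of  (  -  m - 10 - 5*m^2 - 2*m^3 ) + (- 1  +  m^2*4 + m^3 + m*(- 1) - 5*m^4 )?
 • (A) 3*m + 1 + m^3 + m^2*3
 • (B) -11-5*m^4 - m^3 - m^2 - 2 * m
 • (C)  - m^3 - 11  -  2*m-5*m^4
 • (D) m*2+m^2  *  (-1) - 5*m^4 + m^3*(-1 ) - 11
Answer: B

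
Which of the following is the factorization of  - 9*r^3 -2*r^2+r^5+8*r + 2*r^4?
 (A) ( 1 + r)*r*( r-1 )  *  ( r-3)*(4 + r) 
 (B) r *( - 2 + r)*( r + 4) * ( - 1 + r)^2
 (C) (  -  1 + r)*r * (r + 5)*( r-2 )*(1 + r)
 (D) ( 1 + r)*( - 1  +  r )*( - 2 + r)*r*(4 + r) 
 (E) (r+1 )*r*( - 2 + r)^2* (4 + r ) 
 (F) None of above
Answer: D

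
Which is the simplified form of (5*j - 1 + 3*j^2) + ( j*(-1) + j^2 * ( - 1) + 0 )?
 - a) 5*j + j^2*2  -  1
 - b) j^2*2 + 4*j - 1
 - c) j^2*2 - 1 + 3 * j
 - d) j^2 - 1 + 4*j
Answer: b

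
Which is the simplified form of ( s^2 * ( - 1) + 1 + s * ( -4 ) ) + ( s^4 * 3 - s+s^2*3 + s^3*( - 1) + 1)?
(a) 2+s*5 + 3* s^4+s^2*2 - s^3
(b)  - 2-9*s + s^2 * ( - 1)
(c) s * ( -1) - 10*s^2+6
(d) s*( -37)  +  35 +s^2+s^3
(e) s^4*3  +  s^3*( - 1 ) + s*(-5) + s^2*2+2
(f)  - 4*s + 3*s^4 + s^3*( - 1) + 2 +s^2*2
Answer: e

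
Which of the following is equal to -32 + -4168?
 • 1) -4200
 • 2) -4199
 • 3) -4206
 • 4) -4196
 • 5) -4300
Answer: 1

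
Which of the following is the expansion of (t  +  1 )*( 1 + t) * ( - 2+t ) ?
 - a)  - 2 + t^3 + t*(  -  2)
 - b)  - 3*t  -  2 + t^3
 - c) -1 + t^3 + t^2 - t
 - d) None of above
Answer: b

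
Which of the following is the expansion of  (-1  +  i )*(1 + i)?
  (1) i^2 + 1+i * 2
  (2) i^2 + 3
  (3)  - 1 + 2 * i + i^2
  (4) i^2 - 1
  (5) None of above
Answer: 4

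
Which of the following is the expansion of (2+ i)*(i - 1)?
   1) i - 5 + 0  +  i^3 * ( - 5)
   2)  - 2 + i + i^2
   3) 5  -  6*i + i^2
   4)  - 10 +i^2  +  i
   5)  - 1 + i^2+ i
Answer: 2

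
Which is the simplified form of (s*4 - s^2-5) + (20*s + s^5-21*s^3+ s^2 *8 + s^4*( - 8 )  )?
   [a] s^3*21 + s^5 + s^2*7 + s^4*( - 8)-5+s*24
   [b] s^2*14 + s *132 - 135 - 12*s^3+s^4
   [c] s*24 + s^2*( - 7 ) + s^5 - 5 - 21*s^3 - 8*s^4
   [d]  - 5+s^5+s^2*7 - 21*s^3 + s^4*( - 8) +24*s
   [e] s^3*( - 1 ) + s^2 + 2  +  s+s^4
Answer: d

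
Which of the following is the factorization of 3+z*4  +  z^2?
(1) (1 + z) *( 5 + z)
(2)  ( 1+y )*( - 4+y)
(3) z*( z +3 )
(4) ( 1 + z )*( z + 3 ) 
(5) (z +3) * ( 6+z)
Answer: 4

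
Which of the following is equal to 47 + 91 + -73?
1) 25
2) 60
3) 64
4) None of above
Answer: 4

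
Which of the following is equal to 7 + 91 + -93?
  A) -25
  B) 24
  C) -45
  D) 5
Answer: D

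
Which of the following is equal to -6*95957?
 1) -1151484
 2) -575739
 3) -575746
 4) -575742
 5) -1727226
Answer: 4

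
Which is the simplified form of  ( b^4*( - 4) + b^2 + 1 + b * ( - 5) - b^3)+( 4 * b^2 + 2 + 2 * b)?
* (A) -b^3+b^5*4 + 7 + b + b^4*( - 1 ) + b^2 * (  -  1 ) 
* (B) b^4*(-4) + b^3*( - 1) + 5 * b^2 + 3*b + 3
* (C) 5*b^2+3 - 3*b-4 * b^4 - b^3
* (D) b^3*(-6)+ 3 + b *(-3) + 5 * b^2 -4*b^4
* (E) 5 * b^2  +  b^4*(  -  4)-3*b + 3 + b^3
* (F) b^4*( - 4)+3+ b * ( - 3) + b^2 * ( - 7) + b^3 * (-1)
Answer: C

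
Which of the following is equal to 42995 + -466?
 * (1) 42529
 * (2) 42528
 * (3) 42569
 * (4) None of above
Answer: 1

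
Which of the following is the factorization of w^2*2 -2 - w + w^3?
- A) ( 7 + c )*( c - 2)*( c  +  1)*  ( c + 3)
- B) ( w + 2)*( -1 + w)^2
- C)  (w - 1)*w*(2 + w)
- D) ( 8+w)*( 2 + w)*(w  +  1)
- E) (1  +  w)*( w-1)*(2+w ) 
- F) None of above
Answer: E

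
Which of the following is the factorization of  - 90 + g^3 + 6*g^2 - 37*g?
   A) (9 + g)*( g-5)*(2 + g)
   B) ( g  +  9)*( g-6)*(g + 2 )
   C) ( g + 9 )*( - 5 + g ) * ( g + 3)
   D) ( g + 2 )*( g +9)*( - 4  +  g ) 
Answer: A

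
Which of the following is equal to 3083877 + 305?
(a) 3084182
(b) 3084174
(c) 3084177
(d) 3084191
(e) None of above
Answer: a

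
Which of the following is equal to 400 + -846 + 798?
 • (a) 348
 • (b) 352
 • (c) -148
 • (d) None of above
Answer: b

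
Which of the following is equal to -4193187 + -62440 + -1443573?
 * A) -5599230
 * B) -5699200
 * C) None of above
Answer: B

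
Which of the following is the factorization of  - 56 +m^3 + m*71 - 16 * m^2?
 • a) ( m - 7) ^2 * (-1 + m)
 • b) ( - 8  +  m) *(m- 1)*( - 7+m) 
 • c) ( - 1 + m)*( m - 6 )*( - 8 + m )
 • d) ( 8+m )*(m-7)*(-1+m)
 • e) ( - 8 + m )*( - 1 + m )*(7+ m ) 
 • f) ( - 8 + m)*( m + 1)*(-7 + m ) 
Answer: b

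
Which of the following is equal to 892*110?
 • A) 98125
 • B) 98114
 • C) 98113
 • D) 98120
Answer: D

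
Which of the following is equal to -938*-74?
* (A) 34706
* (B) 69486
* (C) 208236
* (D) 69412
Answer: D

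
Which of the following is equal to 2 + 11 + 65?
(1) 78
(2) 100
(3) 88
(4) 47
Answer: 1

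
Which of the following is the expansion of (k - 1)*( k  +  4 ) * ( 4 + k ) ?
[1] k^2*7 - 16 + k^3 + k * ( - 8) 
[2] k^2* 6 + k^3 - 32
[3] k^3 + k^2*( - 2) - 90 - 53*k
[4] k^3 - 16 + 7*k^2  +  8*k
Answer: 4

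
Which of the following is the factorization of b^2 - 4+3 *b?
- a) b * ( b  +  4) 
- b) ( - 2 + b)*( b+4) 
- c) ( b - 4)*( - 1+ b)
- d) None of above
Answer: d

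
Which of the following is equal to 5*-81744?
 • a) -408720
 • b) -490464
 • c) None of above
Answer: a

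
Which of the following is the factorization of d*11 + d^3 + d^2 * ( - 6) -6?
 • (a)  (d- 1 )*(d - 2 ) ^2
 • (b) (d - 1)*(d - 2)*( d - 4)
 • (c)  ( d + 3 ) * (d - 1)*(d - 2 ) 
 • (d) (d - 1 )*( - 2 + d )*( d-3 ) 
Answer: d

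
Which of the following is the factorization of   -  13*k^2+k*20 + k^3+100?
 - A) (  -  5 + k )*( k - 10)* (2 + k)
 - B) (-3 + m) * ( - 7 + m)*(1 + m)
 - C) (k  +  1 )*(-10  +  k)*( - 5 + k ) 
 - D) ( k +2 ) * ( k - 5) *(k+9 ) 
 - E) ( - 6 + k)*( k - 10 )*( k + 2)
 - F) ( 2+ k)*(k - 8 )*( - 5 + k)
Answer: A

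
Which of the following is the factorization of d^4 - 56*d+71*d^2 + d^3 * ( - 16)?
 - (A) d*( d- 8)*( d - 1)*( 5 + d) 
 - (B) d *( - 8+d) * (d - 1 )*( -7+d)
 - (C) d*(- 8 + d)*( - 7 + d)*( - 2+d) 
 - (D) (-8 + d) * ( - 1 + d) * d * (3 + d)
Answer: B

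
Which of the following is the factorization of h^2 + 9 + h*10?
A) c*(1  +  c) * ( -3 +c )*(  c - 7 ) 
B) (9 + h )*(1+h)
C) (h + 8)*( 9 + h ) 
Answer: B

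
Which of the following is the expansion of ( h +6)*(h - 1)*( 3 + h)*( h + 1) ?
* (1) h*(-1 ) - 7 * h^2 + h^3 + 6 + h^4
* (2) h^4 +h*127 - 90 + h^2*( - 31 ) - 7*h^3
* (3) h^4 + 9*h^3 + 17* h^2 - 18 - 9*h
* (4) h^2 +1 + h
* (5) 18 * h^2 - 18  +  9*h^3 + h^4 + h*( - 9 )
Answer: 3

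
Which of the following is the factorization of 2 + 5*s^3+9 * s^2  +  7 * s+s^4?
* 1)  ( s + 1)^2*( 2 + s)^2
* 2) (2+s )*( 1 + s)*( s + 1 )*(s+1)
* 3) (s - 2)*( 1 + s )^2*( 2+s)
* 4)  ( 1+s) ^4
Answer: 2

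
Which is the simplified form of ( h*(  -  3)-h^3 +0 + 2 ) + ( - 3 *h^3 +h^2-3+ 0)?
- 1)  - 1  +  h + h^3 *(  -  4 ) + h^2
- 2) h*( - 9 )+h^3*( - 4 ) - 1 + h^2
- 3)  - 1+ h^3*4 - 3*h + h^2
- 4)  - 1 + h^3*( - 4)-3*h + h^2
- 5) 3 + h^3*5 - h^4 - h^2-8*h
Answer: 4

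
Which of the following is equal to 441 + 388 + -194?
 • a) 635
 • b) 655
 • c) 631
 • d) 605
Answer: a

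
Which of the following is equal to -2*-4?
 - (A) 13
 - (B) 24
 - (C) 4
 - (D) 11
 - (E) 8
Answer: E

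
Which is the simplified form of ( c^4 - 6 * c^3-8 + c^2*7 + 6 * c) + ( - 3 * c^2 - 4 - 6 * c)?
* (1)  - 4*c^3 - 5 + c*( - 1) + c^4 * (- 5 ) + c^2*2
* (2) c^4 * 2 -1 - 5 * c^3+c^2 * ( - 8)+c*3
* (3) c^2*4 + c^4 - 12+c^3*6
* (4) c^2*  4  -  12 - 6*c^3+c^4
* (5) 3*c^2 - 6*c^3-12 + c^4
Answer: 4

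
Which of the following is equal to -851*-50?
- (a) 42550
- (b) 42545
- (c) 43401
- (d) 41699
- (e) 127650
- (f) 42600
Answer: a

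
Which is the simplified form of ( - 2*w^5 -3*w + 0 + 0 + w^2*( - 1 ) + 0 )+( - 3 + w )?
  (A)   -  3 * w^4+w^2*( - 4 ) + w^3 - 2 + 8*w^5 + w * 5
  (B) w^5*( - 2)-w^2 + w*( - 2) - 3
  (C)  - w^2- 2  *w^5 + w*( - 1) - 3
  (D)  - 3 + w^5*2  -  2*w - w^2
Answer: B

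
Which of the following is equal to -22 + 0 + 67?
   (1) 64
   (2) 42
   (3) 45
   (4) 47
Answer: 3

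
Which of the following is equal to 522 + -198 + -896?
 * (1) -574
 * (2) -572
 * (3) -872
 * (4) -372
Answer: 2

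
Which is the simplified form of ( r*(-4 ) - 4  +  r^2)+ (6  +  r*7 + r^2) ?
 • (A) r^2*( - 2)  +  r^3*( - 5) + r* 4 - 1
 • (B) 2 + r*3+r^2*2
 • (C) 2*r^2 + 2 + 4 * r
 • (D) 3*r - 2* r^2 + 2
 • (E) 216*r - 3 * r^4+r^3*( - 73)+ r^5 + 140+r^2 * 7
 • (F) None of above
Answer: B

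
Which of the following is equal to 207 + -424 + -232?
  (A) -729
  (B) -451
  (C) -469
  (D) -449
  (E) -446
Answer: D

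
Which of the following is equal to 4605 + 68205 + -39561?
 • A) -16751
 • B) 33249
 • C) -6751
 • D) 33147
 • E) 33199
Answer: B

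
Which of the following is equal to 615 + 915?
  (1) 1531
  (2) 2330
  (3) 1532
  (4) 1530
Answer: 4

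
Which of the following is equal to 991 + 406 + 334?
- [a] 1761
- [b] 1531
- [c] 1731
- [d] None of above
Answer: c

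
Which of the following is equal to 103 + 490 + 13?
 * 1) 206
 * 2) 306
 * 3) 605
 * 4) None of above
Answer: 4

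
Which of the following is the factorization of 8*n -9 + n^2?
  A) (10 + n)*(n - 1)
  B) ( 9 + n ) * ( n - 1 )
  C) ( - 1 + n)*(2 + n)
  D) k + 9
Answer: B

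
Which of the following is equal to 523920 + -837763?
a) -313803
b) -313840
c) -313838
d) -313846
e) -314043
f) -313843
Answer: f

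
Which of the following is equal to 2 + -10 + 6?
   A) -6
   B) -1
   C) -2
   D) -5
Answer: C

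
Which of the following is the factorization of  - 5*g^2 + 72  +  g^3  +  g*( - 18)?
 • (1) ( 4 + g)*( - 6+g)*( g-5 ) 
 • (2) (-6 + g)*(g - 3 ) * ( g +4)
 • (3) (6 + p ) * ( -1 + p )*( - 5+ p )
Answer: 2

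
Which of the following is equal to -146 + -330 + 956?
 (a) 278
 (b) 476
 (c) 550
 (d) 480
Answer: d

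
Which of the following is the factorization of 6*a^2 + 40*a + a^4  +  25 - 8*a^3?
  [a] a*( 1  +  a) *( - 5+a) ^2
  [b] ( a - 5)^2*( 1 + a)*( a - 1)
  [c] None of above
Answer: c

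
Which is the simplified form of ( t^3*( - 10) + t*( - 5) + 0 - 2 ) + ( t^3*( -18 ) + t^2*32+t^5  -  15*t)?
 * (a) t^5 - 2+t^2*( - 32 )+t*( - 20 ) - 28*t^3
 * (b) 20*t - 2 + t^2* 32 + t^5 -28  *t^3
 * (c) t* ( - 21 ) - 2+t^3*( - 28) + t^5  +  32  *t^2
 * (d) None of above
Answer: d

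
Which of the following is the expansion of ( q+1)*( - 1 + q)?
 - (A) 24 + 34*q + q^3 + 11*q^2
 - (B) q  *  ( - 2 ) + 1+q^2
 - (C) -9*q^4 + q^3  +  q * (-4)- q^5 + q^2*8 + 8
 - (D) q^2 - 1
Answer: D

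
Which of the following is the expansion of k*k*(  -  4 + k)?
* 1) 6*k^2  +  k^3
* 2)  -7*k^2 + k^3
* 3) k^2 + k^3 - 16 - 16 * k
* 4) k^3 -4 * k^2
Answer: 4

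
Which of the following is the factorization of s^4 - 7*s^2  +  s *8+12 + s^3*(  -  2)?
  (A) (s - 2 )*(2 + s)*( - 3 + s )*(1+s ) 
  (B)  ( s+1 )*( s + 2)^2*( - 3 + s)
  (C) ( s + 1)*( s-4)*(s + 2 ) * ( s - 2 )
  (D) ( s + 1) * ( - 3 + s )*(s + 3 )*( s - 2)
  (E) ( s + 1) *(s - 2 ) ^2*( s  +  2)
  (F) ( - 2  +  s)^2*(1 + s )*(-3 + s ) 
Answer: A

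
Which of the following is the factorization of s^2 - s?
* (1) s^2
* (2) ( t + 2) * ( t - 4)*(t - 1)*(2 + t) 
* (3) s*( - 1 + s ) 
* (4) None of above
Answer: 3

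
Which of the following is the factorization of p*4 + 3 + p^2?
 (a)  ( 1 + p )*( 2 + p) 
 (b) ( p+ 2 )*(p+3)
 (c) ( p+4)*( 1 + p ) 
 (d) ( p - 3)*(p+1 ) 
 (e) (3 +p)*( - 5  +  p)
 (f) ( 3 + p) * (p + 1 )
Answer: f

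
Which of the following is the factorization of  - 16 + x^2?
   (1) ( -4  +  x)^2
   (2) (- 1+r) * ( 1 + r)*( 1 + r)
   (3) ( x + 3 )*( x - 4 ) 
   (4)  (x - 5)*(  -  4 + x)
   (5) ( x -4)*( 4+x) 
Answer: 5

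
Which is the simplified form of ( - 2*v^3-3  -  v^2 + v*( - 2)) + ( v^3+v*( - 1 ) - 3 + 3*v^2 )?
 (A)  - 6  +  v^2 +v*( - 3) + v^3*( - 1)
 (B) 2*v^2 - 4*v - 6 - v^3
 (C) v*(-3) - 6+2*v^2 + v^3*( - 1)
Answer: C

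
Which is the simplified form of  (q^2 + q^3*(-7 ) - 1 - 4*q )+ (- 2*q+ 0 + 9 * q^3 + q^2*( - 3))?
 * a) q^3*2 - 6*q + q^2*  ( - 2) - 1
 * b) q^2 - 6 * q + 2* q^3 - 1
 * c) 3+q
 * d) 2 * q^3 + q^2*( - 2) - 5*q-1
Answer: a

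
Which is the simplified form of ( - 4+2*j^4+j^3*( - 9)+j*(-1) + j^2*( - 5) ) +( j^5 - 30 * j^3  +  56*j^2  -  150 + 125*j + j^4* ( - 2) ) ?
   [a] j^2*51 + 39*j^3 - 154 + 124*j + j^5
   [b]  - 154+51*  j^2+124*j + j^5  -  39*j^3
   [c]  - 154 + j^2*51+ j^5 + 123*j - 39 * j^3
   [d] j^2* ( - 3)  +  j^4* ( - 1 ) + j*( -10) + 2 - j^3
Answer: b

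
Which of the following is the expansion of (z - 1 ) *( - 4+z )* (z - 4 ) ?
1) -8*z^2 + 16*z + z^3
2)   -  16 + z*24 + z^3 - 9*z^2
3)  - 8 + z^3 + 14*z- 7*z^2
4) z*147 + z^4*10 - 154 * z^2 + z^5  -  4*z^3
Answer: 2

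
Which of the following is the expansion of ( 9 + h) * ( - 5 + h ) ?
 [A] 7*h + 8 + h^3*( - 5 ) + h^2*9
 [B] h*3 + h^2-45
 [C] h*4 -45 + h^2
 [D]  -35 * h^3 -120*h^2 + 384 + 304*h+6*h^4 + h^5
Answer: C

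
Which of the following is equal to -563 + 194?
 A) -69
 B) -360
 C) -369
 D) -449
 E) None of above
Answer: C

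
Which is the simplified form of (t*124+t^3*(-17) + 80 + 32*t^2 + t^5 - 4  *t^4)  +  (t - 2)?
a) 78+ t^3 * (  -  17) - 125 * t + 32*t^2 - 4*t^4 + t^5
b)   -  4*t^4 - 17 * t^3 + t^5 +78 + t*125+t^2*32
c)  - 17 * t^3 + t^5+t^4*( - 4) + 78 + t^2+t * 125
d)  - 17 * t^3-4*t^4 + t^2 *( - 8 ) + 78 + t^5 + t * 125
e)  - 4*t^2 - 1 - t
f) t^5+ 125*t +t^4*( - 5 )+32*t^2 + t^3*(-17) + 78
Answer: b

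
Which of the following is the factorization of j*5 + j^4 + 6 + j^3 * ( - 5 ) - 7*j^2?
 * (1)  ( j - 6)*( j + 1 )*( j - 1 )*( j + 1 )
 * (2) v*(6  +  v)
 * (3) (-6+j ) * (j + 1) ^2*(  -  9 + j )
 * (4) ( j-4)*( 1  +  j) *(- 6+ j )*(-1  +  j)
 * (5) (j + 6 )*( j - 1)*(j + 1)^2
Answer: 1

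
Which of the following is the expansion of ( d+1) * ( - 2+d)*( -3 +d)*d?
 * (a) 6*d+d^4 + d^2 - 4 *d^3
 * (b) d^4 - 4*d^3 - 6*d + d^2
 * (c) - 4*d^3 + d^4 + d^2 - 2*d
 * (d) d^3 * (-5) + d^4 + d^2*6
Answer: a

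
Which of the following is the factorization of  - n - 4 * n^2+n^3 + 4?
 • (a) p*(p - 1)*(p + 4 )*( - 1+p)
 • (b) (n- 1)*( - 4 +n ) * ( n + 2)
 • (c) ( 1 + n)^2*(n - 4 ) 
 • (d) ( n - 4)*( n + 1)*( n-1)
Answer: d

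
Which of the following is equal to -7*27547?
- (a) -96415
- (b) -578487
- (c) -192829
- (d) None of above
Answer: c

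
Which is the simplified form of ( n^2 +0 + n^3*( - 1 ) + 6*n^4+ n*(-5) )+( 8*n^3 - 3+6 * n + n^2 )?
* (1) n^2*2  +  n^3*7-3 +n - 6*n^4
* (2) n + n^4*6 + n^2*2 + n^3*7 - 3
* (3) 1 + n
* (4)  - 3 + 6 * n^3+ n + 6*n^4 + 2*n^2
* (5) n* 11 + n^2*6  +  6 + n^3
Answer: 2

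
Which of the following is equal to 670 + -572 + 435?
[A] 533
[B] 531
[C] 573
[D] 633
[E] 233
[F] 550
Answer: A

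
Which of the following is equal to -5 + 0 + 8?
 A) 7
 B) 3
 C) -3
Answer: B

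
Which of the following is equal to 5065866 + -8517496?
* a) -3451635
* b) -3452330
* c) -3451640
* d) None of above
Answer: d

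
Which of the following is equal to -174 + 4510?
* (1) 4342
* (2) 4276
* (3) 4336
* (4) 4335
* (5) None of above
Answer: 3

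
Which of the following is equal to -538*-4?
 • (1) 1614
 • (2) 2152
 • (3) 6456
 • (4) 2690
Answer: 2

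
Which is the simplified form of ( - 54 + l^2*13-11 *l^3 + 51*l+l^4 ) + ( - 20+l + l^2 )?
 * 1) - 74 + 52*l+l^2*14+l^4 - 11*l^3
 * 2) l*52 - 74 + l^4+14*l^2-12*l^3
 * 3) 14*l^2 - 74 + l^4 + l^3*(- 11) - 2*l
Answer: 1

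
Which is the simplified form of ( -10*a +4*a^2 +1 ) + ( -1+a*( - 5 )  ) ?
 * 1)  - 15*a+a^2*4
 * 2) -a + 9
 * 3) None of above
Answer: 1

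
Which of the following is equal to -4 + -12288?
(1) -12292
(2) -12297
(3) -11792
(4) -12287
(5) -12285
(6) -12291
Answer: 1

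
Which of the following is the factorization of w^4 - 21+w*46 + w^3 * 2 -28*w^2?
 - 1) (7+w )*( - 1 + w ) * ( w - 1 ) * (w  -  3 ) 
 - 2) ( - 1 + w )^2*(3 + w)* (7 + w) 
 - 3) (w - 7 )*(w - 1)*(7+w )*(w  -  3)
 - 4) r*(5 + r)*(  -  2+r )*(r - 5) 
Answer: 1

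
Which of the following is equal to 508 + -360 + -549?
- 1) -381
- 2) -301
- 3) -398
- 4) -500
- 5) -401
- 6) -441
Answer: 5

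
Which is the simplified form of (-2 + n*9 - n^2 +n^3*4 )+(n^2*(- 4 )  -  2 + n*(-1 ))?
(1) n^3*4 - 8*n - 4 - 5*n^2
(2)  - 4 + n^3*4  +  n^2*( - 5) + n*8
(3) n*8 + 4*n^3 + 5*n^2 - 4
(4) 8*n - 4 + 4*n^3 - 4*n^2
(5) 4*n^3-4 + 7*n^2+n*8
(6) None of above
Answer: 2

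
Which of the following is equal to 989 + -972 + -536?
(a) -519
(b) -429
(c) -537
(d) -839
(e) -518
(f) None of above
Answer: a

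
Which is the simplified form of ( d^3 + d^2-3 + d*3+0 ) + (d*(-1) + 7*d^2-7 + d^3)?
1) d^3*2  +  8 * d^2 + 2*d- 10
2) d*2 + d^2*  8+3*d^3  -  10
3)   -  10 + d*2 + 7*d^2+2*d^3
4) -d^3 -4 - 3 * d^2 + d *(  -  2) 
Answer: 1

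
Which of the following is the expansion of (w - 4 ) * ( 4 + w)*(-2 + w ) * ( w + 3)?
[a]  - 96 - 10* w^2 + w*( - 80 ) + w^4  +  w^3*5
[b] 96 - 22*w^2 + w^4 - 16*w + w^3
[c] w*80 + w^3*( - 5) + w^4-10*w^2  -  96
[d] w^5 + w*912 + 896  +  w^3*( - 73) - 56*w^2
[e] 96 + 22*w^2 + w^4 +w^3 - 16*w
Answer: b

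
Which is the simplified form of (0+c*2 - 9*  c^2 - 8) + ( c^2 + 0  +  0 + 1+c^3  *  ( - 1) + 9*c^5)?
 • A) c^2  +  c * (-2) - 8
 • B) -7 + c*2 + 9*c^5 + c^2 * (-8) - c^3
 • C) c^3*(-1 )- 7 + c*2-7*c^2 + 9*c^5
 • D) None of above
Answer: B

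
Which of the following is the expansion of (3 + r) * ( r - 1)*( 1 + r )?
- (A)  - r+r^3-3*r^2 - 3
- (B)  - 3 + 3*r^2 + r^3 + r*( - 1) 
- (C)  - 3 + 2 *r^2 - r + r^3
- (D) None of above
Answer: B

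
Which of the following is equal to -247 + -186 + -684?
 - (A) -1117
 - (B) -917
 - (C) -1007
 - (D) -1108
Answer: A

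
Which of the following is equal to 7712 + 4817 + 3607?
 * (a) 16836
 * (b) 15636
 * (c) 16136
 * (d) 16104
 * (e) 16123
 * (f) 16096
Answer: c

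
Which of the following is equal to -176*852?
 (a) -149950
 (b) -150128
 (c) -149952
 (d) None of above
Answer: c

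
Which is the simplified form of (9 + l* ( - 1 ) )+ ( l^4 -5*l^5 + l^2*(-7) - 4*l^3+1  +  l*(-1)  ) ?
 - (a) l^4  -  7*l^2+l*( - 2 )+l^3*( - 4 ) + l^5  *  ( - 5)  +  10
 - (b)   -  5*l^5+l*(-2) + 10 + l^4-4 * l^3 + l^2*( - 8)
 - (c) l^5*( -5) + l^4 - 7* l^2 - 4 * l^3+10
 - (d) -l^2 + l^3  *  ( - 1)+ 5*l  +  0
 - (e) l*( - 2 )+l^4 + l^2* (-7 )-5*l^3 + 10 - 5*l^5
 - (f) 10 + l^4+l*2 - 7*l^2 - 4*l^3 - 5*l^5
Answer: a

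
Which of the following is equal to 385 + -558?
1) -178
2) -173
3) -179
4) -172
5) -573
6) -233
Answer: 2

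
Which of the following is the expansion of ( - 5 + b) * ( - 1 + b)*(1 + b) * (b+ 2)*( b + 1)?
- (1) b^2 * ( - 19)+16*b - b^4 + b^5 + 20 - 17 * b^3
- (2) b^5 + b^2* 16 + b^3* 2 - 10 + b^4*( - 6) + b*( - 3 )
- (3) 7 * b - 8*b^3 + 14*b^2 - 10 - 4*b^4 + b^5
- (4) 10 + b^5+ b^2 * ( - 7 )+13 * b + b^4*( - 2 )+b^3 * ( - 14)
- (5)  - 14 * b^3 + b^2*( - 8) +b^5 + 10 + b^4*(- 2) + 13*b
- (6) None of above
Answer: 5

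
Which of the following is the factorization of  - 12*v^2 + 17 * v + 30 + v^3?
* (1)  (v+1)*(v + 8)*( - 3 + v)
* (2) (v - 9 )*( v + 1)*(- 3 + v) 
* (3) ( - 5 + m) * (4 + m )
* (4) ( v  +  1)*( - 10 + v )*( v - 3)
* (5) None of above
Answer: 4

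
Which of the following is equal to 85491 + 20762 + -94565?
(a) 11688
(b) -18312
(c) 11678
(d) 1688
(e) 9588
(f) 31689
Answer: a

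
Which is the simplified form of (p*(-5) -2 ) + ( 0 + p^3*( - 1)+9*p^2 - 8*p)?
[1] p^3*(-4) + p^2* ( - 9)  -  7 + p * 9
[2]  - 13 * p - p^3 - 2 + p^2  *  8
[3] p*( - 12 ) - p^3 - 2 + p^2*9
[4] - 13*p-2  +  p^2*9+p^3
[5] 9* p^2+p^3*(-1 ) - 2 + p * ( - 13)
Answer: 5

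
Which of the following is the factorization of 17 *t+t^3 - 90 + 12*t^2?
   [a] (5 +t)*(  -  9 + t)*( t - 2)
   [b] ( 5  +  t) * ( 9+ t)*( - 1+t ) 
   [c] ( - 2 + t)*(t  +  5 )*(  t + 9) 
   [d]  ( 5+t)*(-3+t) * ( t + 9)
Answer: c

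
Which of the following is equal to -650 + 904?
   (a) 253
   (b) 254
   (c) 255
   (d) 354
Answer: b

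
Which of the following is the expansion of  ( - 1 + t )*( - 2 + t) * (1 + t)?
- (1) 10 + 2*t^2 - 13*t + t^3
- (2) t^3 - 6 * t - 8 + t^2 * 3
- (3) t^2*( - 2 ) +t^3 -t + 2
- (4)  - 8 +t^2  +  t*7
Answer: 3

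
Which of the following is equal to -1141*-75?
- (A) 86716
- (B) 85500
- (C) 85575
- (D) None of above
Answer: C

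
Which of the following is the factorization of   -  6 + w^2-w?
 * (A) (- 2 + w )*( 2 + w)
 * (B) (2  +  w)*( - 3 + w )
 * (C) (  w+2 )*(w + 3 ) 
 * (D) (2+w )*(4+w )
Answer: B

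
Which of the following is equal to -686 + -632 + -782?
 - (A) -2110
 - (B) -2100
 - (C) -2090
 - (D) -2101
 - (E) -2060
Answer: B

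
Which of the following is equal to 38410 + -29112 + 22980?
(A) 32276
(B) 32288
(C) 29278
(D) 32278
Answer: D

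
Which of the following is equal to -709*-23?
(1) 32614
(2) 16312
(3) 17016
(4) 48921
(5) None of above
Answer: 5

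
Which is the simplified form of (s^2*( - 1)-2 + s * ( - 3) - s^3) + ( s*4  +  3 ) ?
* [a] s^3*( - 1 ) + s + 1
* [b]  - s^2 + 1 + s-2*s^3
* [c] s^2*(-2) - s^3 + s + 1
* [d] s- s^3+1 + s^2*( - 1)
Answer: d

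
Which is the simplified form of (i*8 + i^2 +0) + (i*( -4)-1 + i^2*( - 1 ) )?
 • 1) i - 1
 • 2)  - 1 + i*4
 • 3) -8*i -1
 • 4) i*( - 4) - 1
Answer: 2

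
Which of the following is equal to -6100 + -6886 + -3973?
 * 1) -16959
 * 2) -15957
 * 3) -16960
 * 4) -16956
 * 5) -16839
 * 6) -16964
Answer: 1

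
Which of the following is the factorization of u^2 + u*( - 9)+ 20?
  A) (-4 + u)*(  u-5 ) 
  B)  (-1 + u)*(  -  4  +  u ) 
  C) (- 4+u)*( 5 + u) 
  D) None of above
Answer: A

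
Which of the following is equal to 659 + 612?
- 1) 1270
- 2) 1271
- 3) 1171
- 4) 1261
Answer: 2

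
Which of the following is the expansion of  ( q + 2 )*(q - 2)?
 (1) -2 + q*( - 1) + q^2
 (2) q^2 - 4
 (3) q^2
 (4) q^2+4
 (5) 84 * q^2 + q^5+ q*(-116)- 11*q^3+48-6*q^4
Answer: 2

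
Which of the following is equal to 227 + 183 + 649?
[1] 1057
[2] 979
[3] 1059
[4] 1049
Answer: 3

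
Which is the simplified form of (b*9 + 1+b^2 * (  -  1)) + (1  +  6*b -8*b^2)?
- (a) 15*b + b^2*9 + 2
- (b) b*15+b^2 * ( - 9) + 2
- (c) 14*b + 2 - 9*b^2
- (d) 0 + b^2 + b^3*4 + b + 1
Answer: b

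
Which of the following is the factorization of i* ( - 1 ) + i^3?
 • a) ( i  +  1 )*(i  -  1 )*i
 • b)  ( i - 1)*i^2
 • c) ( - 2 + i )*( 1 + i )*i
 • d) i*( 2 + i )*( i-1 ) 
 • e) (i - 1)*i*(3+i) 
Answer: a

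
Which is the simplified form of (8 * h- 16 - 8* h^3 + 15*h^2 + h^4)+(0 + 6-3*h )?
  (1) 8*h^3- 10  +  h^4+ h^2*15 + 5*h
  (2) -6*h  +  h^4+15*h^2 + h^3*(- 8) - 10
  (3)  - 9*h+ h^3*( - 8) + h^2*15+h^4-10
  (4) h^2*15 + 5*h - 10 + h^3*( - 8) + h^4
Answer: 4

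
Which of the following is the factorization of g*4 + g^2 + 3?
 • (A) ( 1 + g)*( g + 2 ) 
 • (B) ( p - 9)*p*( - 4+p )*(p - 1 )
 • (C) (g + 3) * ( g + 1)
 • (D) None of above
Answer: C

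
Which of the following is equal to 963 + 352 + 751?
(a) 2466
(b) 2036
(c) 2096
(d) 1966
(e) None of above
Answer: e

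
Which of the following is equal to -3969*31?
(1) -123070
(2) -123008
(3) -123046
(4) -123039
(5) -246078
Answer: 4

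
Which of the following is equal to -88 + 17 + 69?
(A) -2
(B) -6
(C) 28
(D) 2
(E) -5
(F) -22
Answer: A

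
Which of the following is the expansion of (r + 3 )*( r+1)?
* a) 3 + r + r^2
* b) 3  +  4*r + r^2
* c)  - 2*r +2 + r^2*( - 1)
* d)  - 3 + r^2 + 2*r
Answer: b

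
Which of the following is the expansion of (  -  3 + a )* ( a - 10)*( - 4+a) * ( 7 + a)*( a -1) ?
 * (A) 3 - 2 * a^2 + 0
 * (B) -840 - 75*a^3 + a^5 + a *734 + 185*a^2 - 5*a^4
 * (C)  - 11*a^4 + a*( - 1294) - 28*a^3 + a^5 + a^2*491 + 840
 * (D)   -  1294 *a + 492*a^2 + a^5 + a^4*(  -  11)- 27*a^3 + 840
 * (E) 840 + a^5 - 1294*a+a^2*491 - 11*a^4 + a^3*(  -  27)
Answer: E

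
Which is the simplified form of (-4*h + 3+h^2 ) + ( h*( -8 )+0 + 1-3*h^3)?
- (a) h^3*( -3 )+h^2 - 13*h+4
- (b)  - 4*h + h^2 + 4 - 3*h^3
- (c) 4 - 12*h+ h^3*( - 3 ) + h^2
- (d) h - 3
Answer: c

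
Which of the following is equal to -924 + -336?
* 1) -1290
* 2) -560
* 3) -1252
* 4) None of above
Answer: 4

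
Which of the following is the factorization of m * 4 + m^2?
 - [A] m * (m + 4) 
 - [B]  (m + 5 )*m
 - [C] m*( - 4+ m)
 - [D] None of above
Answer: A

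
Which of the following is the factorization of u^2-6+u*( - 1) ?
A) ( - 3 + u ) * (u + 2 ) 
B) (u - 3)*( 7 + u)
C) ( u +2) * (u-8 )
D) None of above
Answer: A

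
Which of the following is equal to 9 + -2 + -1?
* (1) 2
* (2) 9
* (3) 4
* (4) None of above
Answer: 4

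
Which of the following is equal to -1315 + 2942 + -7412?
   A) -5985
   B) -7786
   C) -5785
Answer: C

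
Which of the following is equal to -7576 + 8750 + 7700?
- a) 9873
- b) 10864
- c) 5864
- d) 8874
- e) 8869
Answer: d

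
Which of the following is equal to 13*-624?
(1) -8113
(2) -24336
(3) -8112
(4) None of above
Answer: 3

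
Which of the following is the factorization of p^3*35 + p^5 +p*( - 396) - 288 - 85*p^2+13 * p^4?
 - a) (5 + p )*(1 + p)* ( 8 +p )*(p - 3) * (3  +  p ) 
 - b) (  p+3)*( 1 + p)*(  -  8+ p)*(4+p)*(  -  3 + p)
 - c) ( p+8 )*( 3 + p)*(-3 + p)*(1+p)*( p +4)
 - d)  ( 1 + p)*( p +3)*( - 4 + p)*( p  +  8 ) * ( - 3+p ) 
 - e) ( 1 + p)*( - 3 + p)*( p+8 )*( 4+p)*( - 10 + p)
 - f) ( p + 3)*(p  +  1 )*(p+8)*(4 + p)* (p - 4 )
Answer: c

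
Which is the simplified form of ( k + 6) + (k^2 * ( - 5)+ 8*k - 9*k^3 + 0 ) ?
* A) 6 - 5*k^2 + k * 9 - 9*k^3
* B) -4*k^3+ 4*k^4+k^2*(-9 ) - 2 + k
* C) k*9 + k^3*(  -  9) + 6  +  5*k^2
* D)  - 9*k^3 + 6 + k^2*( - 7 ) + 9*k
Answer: A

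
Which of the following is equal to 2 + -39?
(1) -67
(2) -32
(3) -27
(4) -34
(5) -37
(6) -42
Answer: 5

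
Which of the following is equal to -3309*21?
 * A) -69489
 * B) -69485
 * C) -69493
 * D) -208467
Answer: A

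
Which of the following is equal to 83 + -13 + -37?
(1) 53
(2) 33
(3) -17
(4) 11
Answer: 2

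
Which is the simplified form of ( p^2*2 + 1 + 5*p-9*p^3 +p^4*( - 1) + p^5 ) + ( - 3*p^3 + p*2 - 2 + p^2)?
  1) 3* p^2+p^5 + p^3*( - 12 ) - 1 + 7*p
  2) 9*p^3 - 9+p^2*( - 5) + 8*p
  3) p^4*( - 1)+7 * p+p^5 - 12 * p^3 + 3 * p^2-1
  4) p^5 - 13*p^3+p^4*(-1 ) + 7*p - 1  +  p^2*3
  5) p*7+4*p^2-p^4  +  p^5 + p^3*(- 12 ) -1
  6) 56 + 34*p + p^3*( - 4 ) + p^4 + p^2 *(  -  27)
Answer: 3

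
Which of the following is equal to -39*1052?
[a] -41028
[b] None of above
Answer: a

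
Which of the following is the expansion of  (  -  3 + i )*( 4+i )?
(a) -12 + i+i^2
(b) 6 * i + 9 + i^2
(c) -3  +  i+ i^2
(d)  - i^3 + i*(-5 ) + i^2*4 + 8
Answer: a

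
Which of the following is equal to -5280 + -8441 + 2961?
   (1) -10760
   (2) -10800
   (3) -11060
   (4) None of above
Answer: 1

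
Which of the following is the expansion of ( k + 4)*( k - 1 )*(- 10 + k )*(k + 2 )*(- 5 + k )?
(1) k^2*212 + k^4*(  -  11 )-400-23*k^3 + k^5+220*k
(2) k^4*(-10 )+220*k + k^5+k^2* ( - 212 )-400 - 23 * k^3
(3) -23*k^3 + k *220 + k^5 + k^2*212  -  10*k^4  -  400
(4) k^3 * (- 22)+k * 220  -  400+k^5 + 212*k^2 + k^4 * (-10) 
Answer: 3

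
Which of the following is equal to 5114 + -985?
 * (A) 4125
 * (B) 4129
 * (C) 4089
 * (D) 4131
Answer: B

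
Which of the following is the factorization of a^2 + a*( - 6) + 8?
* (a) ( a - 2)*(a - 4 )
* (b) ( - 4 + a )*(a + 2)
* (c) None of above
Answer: a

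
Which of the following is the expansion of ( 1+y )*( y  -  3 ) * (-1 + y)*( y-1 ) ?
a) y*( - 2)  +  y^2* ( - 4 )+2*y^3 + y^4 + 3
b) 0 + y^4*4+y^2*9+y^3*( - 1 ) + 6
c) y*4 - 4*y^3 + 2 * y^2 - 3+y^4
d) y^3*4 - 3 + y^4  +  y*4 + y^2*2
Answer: c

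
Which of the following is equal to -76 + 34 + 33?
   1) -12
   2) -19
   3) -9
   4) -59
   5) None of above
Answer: 3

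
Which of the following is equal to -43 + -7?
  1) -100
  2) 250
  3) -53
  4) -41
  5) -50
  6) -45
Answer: 5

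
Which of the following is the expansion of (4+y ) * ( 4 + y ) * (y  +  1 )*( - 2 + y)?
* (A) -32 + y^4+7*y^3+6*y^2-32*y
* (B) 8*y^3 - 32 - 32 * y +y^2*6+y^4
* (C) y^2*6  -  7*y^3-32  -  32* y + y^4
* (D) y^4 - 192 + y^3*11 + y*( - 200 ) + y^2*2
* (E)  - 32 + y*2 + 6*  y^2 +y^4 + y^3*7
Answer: A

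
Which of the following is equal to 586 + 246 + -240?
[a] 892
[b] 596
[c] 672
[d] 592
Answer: d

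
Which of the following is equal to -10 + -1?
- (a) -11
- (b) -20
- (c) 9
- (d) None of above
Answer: a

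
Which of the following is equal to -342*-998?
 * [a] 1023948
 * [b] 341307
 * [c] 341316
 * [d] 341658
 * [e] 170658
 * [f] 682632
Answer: c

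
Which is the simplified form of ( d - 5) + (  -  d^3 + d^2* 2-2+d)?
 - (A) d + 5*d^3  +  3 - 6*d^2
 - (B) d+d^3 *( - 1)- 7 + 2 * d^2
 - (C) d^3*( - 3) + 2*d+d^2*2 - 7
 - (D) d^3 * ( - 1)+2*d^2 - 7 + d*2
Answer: D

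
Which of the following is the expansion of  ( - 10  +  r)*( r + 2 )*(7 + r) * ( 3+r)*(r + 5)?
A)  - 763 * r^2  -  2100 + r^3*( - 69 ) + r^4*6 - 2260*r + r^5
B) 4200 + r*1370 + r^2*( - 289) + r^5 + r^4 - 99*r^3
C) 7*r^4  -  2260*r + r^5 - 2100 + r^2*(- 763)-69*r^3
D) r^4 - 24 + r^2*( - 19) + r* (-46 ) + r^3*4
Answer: C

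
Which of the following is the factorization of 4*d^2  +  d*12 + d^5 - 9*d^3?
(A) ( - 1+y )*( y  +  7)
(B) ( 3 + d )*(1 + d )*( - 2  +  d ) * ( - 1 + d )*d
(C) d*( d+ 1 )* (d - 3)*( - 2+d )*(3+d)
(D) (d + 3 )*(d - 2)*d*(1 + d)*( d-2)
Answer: D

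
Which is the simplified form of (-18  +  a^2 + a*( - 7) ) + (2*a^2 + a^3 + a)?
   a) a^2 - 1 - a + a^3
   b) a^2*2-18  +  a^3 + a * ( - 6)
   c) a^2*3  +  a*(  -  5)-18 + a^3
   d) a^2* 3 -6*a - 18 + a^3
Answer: d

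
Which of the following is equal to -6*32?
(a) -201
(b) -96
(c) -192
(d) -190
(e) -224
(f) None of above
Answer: c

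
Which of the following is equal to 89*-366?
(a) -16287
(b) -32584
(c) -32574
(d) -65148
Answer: c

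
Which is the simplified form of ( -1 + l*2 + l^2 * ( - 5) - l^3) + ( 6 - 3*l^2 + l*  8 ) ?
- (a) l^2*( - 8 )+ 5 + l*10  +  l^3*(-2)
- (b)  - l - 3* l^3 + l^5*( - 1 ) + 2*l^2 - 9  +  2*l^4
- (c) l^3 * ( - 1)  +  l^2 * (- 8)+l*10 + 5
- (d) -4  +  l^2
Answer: c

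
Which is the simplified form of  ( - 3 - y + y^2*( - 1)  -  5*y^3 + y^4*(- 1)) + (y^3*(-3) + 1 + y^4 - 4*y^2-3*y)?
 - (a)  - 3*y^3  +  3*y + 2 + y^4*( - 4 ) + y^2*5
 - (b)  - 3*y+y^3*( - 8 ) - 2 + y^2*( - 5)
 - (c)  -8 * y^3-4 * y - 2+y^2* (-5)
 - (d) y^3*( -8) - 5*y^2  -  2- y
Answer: c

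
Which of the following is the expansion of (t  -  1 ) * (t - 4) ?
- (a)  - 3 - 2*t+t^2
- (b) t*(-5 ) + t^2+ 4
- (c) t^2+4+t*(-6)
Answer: b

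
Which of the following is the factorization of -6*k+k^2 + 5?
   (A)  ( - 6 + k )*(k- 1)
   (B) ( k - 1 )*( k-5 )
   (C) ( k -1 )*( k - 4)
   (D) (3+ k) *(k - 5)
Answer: B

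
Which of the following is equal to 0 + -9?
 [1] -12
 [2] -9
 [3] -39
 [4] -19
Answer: 2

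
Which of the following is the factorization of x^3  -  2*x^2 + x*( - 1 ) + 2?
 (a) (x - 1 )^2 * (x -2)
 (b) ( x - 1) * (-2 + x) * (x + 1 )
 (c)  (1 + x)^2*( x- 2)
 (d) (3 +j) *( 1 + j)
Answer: b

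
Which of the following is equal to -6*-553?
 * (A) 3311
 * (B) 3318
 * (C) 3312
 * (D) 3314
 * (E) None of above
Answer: B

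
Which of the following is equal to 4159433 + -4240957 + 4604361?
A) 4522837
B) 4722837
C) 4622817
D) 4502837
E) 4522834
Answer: A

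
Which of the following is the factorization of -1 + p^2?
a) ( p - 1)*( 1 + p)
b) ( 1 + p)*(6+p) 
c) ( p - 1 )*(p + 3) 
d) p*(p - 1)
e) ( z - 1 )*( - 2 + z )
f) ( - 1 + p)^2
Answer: a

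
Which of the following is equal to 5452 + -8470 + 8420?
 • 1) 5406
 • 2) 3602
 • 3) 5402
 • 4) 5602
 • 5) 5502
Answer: 3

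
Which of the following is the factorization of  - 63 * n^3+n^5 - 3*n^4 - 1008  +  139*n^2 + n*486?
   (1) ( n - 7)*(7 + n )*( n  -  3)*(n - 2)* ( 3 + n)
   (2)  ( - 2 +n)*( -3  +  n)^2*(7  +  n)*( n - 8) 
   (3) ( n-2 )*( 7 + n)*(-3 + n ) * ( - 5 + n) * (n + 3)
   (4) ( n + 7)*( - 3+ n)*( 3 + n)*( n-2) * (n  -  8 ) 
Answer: 4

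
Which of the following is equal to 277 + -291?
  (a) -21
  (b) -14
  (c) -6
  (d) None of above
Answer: b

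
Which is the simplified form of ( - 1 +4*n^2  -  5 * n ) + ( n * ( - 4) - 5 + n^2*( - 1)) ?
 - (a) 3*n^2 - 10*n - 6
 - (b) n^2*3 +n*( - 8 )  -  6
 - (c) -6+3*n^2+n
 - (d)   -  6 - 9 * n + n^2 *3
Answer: d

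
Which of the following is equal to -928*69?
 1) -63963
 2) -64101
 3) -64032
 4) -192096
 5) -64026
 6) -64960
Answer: 3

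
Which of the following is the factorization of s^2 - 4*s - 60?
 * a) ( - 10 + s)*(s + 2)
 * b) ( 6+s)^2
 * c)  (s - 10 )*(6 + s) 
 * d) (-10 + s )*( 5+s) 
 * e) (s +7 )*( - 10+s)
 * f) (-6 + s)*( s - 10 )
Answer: c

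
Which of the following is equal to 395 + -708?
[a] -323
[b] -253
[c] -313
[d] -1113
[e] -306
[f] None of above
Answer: c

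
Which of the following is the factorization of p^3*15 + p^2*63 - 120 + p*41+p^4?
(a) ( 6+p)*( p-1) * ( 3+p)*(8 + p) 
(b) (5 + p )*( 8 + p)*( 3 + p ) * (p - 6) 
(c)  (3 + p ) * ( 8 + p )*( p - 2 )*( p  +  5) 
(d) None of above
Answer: d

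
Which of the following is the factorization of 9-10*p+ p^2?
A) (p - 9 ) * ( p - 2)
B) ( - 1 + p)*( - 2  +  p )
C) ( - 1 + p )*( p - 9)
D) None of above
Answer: C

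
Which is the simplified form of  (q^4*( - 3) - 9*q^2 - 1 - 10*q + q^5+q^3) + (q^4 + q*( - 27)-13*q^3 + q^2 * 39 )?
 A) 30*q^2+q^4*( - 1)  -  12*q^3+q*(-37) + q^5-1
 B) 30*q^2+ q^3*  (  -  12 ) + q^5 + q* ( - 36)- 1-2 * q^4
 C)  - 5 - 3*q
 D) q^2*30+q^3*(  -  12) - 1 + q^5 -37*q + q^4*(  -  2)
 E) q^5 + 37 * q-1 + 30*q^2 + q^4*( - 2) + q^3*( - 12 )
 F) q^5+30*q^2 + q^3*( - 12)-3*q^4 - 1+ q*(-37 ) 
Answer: D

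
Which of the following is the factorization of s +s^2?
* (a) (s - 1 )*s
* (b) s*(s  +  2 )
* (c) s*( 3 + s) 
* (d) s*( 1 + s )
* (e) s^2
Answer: d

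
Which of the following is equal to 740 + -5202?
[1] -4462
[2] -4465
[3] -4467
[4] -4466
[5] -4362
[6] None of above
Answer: 1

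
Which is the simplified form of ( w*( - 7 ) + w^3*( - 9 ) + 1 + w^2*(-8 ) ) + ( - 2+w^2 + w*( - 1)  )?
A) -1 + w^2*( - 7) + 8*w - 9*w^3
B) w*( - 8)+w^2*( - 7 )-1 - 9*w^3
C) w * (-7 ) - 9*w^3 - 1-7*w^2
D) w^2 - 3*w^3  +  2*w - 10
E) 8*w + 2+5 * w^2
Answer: B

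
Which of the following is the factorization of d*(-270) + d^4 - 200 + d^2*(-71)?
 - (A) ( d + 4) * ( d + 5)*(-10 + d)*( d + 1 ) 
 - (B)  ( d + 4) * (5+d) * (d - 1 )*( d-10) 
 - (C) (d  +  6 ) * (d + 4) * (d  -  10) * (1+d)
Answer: A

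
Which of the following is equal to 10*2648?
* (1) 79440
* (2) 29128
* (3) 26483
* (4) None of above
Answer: 4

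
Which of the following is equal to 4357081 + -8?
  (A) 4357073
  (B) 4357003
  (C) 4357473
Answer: A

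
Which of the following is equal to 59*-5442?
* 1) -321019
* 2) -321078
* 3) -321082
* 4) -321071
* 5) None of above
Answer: 2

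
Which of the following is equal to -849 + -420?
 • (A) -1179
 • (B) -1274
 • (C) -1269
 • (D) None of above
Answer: C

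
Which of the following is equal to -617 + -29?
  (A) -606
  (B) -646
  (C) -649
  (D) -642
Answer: B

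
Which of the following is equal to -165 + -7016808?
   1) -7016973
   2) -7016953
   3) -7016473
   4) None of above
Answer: 1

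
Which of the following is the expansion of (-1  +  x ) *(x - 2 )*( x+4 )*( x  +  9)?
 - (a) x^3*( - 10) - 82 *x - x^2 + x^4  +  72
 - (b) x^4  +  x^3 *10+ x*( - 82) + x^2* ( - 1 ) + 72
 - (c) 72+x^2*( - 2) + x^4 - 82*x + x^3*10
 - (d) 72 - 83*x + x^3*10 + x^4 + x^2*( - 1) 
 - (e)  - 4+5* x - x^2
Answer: b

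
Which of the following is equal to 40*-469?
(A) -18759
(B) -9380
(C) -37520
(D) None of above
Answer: D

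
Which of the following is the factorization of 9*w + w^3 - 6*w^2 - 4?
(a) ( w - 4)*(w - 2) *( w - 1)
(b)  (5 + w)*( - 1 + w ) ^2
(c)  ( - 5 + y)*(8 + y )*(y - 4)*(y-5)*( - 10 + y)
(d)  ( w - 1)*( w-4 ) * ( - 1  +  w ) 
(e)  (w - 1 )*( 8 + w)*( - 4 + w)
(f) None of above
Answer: d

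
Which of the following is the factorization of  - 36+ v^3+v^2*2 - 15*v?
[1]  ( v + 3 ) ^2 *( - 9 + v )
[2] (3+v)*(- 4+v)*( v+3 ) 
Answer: 2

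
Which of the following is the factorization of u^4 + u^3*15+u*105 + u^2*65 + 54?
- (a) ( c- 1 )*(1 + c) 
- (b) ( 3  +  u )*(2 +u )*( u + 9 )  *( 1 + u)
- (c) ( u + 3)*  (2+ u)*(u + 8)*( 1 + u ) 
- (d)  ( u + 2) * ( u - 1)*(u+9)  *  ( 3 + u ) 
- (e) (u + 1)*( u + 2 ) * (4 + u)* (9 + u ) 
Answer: b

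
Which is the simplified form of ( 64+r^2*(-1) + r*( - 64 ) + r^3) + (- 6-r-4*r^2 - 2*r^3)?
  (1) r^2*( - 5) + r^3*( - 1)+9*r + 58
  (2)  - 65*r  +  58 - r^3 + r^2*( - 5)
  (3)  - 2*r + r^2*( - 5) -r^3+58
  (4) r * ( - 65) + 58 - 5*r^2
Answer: 2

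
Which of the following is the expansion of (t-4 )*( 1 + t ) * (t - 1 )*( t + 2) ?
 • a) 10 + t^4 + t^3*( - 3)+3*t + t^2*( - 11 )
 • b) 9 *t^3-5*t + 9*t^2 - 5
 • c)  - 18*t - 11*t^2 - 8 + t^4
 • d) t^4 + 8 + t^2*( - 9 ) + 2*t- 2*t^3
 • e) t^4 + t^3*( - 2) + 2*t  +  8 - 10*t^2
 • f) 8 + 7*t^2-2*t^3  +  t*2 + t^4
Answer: d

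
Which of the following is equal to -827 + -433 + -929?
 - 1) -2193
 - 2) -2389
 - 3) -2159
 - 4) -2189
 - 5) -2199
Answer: 4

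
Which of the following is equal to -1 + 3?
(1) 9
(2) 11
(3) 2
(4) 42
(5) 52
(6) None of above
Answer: 3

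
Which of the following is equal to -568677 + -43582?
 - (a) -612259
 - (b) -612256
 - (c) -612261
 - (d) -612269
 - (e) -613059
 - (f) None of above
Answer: a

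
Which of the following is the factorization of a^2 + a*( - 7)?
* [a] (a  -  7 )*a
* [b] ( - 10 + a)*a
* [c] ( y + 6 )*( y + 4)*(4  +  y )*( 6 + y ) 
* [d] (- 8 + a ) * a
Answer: a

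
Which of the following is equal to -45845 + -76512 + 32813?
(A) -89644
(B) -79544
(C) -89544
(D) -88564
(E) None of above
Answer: C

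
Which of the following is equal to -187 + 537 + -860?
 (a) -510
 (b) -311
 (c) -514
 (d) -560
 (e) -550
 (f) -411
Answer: a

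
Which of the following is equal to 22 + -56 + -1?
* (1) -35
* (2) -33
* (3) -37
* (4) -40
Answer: 1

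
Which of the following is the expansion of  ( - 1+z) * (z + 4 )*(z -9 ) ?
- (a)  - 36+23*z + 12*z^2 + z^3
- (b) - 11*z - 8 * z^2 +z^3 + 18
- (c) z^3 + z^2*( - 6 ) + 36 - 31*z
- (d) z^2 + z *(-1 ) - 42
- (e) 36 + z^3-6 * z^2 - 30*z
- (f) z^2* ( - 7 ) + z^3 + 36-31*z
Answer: c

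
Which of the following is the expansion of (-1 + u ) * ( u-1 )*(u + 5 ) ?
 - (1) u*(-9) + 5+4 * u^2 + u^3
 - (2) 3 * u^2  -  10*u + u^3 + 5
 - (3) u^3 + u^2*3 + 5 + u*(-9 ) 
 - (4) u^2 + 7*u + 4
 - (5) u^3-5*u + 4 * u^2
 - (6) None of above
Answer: 3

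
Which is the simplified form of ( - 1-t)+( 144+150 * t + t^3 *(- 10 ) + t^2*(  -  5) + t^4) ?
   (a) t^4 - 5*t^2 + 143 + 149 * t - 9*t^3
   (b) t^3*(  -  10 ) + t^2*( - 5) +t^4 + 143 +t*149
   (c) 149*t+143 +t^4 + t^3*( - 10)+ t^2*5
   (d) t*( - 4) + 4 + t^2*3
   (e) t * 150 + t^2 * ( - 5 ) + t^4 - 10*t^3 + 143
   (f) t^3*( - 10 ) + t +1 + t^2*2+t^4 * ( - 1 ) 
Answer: b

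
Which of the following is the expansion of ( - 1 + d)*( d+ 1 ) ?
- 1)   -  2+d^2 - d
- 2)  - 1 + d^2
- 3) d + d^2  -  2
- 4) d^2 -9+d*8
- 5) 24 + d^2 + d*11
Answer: 2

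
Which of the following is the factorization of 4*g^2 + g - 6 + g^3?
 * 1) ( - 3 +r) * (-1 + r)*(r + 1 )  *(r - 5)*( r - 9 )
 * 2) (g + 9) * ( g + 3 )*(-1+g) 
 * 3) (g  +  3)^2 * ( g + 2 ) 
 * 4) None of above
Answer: 4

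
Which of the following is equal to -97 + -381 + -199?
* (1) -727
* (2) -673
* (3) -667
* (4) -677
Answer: 4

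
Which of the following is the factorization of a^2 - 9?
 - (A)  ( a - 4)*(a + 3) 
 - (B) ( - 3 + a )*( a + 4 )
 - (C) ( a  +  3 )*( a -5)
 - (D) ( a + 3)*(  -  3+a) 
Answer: D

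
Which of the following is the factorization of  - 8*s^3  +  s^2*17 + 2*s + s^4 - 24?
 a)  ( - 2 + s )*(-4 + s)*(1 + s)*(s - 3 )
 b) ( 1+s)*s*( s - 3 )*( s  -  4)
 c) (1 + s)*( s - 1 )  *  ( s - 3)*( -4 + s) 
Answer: a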